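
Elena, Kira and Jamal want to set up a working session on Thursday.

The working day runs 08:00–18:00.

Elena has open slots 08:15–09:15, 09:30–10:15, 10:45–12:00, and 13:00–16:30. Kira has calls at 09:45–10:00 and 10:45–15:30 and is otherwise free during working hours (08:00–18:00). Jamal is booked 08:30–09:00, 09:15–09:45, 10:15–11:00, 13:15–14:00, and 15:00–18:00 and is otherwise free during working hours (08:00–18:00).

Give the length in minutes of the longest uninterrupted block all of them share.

15 minutes

Kira free within 08:00–18:00: 08:00–09:45, 10:00–10:45, 15:30–18:00.
Jamal free within 08:00–18:00: 08:00–08:30, 09:00–09:15, 09:45–10:15, 11:00–13:15, 14:00–15:00.
Elena ∩ Kira: 08:15–09:15, 09:30–09:45, 10:00–10:15, 15:30–16:30.
Elena ∩ Kira ∩ Jamal: 08:15–08:30, 09:00–09:15, 10:00–10:15.
Common window lengths: 15, 15, 15 min; longest is 15.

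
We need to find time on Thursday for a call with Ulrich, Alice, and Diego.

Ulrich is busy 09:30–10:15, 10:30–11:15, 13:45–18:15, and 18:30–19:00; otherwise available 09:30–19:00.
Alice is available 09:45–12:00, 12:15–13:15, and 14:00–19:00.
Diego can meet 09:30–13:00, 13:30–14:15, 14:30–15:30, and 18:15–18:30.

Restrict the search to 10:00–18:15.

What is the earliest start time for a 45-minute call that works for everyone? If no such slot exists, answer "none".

Ulrich free within 09:30–19:00: 10:15–10:30, 11:15–13:45, 18:15–18:30.
Ulrich ∩ Alice: 10:15–10:30, 11:15–12:00, 12:15–13:15, 18:15–18:30.
Ulrich ∩ Alice ∩ Diego: 10:15–10:30, 11:15–12:00, 12:15–13:00, 18:15–18:30.
Restricted to 10:00–18:15: 10:15–10:30, 11:15–12:00, 12:15–13:00.
Windows ≥ 45 min: 11:15–12:00, 12:15–13:00.
Earliest such window starts at 11:15.

11:15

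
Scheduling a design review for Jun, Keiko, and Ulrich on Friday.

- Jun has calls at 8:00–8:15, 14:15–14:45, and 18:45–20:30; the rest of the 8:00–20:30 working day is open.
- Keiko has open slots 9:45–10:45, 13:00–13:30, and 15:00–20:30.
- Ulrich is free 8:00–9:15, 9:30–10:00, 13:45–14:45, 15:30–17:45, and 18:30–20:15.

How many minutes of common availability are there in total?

165 minutes

Jun free within 08:00–20:30: 08:15–14:15, 14:45–18:45.
Jun ∩ Keiko: 09:45–10:45, 13:00–13:30, 15:00–18:45.
Jun ∩ Keiko ∩ Ulrich: 09:45–10:00, 15:30–17:45, 18:30–18:45.
Total common minutes: 15 + 135 + 15 = 165.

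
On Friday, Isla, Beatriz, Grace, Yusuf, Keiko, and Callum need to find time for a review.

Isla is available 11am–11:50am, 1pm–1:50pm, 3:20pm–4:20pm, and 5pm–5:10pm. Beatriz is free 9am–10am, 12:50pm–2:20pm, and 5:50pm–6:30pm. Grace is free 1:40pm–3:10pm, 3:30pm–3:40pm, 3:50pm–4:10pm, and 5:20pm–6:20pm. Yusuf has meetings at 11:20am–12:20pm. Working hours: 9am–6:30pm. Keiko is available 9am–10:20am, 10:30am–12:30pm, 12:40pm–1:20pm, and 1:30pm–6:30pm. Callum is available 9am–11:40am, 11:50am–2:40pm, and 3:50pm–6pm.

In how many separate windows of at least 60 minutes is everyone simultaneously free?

0

Yusuf free within 09:00–18:30: 09:00–11:20, 12:20–18:30.
Isla ∩ Beatriz: 13:00–13:50.
Isla ∩ Beatriz ∩ Grace: 13:40–13:50.
Isla ∩ Beatriz ∩ Grace ∩ Yusuf: 13:40–13:50.
Isla ∩ Beatriz ∩ Grace ∩ Yusuf ∩ Keiko: 13:40–13:50.
Isla ∩ Beatriz ∩ Grace ∩ Yusuf ∩ Keiko ∩ Callum: 13:40–13:50.
Windows ≥ 60 min: (none).
That's 0 windows.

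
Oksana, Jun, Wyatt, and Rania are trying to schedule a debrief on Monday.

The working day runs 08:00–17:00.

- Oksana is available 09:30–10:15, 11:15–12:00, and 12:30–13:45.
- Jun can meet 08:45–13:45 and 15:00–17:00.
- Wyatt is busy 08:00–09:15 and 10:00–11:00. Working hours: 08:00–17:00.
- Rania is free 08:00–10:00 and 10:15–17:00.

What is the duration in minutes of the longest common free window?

Wyatt free within 08:00–17:00: 09:15–10:00, 11:00–17:00.
Oksana ∩ Jun: 09:30–10:15, 11:15–12:00, 12:30–13:45.
Oksana ∩ Jun ∩ Wyatt: 09:30–10:00, 11:15–12:00, 12:30–13:45.
Oksana ∩ Jun ∩ Wyatt ∩ Rania: 09:30–10:00, 11:15–12:00, 12:30–13:45.
Common window lengths: 30, 45, 75 min; longest is 75.

75 minutes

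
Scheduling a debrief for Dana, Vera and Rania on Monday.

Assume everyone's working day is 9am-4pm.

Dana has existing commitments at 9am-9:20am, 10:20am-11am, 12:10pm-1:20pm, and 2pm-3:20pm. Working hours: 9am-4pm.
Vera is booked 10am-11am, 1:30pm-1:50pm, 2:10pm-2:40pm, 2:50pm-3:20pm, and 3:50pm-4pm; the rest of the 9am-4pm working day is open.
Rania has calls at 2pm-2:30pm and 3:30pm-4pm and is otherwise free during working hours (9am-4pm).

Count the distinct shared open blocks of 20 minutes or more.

2

Dana free within 09:00–16:00: 09:20–10:20, 11:00–12:10, 13:20–14:00, 15:20–16:00.
Vera free within 09:00–16:00: 09:00–10:00, 11:00–13:30, 13:50–14:10, 14:40–14:50, 15:20–15:50.
Rania free within 09:00–16:00: 09:00–14:00, 14:30–15:30.
Dana ∩ Vera: 09:20–10:00, 11:00–12:10, 13:20–13:30, 13:50–14:00, 15:20–15:50.
Dana ∩ Vera ∩ Rania: 09:20–10:00, 11:00–12:10, 13:20–13:30, 13:50–14:00, 15:20–15:30.
Windows ≥ 20 min: 09:20–10:00, 11:00–12:10.
That's 2 windows.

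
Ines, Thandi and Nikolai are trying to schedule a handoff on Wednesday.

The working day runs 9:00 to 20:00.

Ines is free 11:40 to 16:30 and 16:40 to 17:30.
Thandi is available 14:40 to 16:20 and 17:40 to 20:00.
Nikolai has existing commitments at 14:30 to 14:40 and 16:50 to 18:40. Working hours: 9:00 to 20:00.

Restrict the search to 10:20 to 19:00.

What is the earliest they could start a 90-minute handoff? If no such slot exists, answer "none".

14:40

Nikolai free within 09:00–20:00: 09:00–14:30, 14:40–16:50, 18:40–20:00.
Ines ∩ Thandi: 14:40–16:20.
Ines ∩ Thandi ∩ Nikolai: 14:40–16:20.
Restricted to 10:20–19:00: 14:40–16:20.
Windows ≥ 90 min: 14:40–16:20.
Earliest such window starts at 14:40.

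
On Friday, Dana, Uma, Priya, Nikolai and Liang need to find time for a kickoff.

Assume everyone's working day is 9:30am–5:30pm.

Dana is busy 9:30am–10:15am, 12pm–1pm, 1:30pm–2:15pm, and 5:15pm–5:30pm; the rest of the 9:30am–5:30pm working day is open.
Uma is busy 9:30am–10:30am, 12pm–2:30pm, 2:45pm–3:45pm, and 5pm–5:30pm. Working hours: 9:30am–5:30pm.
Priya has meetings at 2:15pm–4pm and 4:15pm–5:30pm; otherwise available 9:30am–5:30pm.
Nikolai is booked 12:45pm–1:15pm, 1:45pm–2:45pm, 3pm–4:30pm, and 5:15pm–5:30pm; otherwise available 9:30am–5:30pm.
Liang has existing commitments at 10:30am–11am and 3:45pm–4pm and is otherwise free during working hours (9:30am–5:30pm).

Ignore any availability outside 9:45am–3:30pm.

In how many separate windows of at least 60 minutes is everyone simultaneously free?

1

Dana free within 09:30–17:30: 10:15–12:00, 13:00–13:30, 14:15–17:15.
Uma free within 09:30–17:30: 10:30–12:00, 14:30–14:45, 15:45–17:00.
Priya free within 09:30–17:30: 09:30–14:15, 16:00–16:15.
Nikolai free within 09:30–17:30: 09:30–12:45, 13:15–13:45, 14:45–15:00, 16:30–17:15.
Liang free within 09:30–17:30: 09:30–10:30, 11:00–15:45, 16:00–17:30.
Dana ∩ Uma: 10:30–12:00, 14:30–14:45, 15:45–17:00.
Dana ∩ Uma ∩ Priya: 10:30–12:00, 16:00–16:15.
Dana ∩ Uma ∩ Priya ∩ Nikolai: 10:30–12:00.
Dana ∩ Uma ∩ Priya ∩ Nikolai ∩ Liang: 11:00–12:00.
Restricted to 09:45–15:30: 11:00–12:00.
Windows ≥ 60 min: 11:00–12:00.
That's 1 window.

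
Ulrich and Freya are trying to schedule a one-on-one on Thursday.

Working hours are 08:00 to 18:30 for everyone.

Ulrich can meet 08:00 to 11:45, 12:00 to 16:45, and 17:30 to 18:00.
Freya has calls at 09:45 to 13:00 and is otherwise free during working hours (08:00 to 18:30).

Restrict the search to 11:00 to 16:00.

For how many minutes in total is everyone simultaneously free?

Freya free within 08:00–18:30: 08:00–09:45, 13:00–18:30.
Ulrich ∩ Freya: 08:00–09:45, 13:00–16:45, 17:30–18:00.
Restricted to 11:00–16:00: 13:00–16:00.
Total common minutes: 180.

180 minutes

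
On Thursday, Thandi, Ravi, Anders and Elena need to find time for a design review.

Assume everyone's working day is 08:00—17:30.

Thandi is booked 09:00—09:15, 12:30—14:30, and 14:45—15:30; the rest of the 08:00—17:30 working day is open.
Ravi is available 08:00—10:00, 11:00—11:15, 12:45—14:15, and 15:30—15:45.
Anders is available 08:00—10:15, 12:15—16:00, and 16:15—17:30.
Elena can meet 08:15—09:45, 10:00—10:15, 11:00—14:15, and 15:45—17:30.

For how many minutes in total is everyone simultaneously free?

Thandi free within 08:00–17:30: 08:00–09:00, 09:15–12:30, 14:30–14:45, 15:30–17:30.
Thandi ∩ Ravi: 08:00–09:00, 09:15–10:00, 11:00–11:15, 15:30–15:45.
Thandi ∩ Ravi ∩ Anders: 08:00–09:00, 09:15–10:00, 15:30–15:45.
Thandi ∩ Ravi ∩ Anders ∩ Elena: 08:15–09:00, 09:15–09:45.
Total common minutes: 45 + 30 = 75.

75 minutes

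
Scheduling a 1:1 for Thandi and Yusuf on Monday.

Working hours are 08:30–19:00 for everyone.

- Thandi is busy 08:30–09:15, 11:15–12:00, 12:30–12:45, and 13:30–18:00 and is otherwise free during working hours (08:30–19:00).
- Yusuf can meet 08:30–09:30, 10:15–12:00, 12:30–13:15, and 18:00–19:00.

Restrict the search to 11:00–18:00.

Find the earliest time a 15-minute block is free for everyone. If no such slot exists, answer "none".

11:00

Thandi free within 08:30–19:00: 09:15–11:15, 12:00–12:30, 12:45–13:30, 18:00–19:00.
Thandi ∩ Yusuf: 09:15–09:30, 10:15–11:15, 12:45–13:15, 18:00–19:00.
Restricted to 11:00–18:00: 11:00–11:15, 12:45–13:15.
Windows ≥ 15 min: 11:00–11:15, 12:45–13:15.
Earliest such window starts at 11:00.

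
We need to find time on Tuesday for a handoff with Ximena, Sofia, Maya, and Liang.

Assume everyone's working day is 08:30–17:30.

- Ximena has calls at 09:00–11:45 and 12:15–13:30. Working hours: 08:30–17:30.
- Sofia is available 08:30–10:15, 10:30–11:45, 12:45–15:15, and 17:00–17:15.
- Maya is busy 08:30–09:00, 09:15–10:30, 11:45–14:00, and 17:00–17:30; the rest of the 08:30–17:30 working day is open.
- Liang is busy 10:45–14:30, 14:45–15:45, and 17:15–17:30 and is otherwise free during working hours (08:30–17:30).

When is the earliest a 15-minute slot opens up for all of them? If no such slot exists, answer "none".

14:30

Ximena free within 08:30–17:30: 08:30–09:00, 11:45–12:15, 13:30–17:30.
Maya free within 08:30–17:30: 09:00–09:15, 10:30–11:45, 14:00–17:00.
Liang free within 08:30–17:30: 08:30–10:45, 14:30–14:45, 15:45–17:15.
Ximena ∩ Sofia: 08:30–09:00, 13:30–15:15, 17:00–17:15.
Ximena ∩ Sofia ∩ Maya: 14:00–15:15.
Ximena ∩ Sofia ∩ Maya ∩ Liang: 14:30–14:45.
Windows ≥ 15 min: 14:30–14:45.
Earliest such window starts at 14:30.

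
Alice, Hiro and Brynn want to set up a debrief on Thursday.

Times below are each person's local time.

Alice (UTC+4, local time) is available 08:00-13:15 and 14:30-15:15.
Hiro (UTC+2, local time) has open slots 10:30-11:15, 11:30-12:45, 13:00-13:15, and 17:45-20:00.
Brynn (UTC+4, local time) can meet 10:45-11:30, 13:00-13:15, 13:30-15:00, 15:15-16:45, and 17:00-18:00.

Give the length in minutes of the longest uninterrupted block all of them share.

Alice → UTC: 04:00–09:15, 10:30–11:15.
Hiro → UTC: 08:30–09:15, 09:30–10:45, 11:00–11:15, 15:45–18:00.
Brynn → UTC: 06:45–07:30, 09:00–09:15, 09:30–11:00, 11:15–12:45, 13:00–14:00.
Alice ∩ Hiro: 08:30–09:15, 10:30–10:45, 11:00–11:15.
Alice ∩ Hiro ∩ Brynn: 09:00–09:15, 10:30–10:45.
Common window lengths: 15, 15 min; longest is 15.

15 minutes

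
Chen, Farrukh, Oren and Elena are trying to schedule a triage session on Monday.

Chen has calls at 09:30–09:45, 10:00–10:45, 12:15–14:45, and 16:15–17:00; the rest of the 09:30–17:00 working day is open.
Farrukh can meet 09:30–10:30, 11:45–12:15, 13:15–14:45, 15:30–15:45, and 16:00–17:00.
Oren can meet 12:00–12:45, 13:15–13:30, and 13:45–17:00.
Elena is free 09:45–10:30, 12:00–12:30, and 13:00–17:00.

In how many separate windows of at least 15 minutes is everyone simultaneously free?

Chen free within 09:30–17:00: 09:45–10:00, 10:45–12:15, 14:45–16:15.
Chen ∩ Farrukh: 09:45–10:00, 11:45–12:15, 15:30–15:45, 16:00–16:15.
Chen ∩ Farrukh ∩ Oren: 12:00–12:15, 15:30–15:45, 16:00–16:15.
Chen ∩ Farrukh ∩ Oren ∩ Elena: 12:00–12:15, 15:30–15:45, 16:00–16:15.
Windows ≥ 15 min: 12:00–12:15, 15:30–15:45, 16:00–16:15.
That's 3 windows.

3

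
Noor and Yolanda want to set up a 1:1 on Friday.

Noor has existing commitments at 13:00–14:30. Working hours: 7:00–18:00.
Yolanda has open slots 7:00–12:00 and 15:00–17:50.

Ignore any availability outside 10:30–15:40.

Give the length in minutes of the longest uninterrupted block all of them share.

Noor free within 07:00–18:00: 07:00–13:00, 14:30–18:00.
Noor ∩ Yolanda: 07:00–12:00, 15:00–17:50.
Restricted to 10:30–15:40: 10:30–12:00, 15:00–15:40.
Common window lengths: 90, 40 min; longest is 90.

90 minutes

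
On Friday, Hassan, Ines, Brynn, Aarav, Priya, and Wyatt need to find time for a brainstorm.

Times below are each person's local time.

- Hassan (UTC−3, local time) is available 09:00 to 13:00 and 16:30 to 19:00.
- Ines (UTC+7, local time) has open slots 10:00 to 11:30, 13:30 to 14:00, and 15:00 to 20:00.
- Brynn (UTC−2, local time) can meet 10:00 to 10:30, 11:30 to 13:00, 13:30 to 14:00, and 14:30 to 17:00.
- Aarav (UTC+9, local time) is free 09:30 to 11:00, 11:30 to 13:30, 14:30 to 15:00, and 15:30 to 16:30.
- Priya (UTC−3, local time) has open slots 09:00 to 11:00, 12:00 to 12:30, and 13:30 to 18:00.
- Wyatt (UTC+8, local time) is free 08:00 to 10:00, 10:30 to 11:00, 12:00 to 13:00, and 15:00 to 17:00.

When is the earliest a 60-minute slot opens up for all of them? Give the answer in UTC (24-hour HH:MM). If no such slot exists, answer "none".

Hassan → UTC: 12:00–16:00, 19:30–22:00.
Ines → UTC: 03:00–04:30, 06:30–07:00, 08:00–13:00.
Brynn → UTC: 12:00–12:30, 13:30–15:00, 15:30–16:00, 16:30–19:00.
Aarav → UTC: 00:30–02:00, 02:30–04:30, 05:30–06:00, 06:30–07:30.
Priya → UTC: 12:00–14:00, 15:00–15:30, 16:30–21:00.
Wyatt → UTC: 00:00–02:00, 02:30–03:00, 04:00–05:00, 07:00–09:00.
Hassan ∩ Ines: 12:00–13:00.
Hassan ∩ Ines ∩ Brynn: 12:00–12:30.
Hassan ∩ Ines ∩ Brynn ∩ Aarav: (none).
Hassan ∩ Ines ∩ Brynn ∩ Aarav ∩ Priya: (none).
Hassan ∩ Ines ∩ Brynn ∩ Aarav ∩ Priya ∩ Wyatt: (none).
Windows ≥ 60 min: (none).

none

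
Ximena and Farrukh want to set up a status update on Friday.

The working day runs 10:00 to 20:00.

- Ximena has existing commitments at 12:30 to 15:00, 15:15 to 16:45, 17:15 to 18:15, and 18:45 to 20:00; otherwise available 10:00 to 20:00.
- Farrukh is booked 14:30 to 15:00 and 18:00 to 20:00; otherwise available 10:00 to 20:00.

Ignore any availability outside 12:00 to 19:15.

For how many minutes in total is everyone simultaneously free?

Ximena free within 10:00–20:00: 10:00–12:30, 15:00–15:15, 16:45–17:15, 18:15–18:45.
Farrukh free within 10:00–20:00: 10:00–14:30, 15:00–18:00.
Ximena ∩ Farrukh: 10:00–12:30, 15:00–15:15, 16:45–17:15.
Restricted to 12:00–19:15: 12:00–12:30, 15:00–15:15, 16:45–17:15.
Total common minutes: 30 + 15 + 30 = 75.

75 minutes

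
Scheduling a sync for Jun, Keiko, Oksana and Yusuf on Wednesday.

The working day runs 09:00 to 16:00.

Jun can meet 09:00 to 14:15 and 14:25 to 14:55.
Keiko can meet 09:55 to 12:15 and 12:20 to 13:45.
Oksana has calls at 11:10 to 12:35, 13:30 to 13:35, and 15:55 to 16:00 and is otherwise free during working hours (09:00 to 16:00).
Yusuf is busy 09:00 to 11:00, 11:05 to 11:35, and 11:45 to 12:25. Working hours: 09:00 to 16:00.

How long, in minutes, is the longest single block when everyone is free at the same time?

Oksana free within 09:00–16:00: 09:00–11:10, 12:35–13:30, 13:35–15:55.
Yusuf free within 09:00–16:00: 11:00–11:05, 11:35–11:45, 12:25–16:00.
Jun ∩ Keiko: 09:55–12:15, 12:20–13:45.
Jun ∩ Keiko ∩ Oksana: 09:55–11:10, 12:35–13:30, 13:35–13:45.
Jun ∩ Keiko ∩ Oksana ∩ Yusuf: 11:00–11:05, 12:35–13:30, 13:35–13:45.
Common window lengths: 5, 55, 10 min; longest is 55.

55 minutes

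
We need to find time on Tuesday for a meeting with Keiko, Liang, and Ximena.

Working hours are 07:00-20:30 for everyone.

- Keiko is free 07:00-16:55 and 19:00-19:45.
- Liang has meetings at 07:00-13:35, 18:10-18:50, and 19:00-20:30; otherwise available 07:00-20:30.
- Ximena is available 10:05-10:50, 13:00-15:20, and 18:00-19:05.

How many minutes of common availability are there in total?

Liang free within 07:00–20:30: 13:35–18:10, 18:50–19:00.
Keiko ∩ Liang: 13:35–16:55.
Keiko ∩ Liang ∩ Ximena: 13:35–15:20.
Total common minutes: 105.

105 minutes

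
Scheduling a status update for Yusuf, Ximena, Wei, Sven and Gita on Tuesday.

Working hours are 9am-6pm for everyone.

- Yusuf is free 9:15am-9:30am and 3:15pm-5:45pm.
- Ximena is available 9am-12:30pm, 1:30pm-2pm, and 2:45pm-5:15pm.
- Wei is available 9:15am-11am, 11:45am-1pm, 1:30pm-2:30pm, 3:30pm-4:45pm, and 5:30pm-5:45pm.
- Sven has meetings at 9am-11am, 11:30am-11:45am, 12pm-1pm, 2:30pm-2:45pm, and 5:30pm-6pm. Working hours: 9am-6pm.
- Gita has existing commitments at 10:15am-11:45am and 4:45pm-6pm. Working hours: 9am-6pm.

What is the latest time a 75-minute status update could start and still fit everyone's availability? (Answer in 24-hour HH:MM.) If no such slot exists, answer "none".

15:30

Sven free within 09:00–18:00: 11:00–11:30, 11:45–12:00, 13:00–14:30, 14:45–17:30.
Gita free within 09:00–18:00: 09:00–10:15, 11:45–16:45.
Yusuf ∩ Ximena: 09:15–09:30, 15:15–17:15.
Yusuf ∩ Ximena ∩ Wei: 09:15–09:30, 15:30–16:45.
Yusuf ∩ Ximena ∩ Wei ∩ Sven: 15:30–16:45.
Yusuf ∩ Ximena ∩ Wei ∩ Sven ∩ Gita: 15:30–16:45.
Windows ≥ 75 min: 15:30–16:45.
Latest start in the last window 15:30–16:45 is 16:45 − 75 min = 15:30.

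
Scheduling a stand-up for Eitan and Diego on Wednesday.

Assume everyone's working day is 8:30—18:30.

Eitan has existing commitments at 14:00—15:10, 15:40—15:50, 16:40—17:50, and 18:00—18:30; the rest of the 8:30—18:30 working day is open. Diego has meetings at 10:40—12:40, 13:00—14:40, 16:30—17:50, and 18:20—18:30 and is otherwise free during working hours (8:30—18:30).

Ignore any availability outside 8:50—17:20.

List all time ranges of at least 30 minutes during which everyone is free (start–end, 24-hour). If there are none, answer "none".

08:50–10:40, 15:10–15:40, 15:50–16:30

Eitan free within 08:30–18:30: 08:30–14:00, 15:10–15:40, 15:50–16:40, 17:50–18:00.
Diego free within 08:30–18:30: 08:30–10:40, 12:40–13:00, 14:40–16:30, 17:50–18:20.
Eitan ∩ Diego: 08:30–10:40, 12:40–13:00, 15:10–15:40, 15:50–16:30, 17:50–18:00.
Restricted to 08:50–17:20: 08:50–10:40, 12:40–13:00, 15:10–15:40, 15:50–16:30.
Windows ≥ 30 min: 08:50–10:40, 15:10–15:40, 15:50–16:30.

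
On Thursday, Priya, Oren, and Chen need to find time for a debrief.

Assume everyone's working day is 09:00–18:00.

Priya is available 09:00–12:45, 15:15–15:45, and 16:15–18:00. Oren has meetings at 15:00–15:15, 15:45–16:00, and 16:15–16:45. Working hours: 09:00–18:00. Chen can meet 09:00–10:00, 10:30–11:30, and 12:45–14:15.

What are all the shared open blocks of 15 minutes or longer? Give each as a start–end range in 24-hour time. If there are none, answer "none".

09:00–10:00, 10:30–11:30

Oren free within 09:00–18:00: 09:00–15:00, 15:15–15:45, 16:00–16:15, 16:45–18:00.
Priya ∩ Oren: 09:00–12:45, 15:15–15:45, 16:45–18:00.
Priya ∩ Oren ∩ Chen: 09:00–10:00, 10:30–11:30.
Windows ≥ 15 min: 09:00–10:00, 10:30–11:30.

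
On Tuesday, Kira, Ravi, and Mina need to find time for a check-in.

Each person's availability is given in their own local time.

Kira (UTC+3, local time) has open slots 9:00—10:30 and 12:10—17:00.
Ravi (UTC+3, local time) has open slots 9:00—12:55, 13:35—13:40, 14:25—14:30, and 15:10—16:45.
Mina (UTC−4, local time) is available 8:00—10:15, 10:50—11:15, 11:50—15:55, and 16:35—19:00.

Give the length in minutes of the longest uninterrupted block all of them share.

95 minutes

Kira → UTC: 06:00–07:30, 09:10–14:00.
Ravi → UTC: 06:00–09:55, 10:35–10:40, 11:25–11:30, 12:10–13:45.
Mina → UTC: 12:00–14:15, 14:50–15:15, 15:50–19:55, 20:35–23:00.
Kira ∩ Ravi: 06:00–07:30, 09:10–09:55, 10:35–10:40, 11:25–11:30, 12:10–13:45.
Kira ∩ Ravi ∩ Mina: 12:10–13:45.
Single common window of 95 minutes.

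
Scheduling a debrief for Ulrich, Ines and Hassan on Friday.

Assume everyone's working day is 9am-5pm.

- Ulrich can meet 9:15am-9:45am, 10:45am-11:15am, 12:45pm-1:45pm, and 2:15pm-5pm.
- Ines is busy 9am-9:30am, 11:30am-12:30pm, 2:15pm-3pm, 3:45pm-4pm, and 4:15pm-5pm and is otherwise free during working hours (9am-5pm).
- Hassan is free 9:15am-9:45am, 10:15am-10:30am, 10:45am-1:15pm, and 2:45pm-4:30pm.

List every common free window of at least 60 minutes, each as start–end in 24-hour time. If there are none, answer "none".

none

Ines free within 09:00–17:00: 09:30–11:30, 12:30–14:15, 15:00–15:45, 16:00–16:15.
Ulrich ∩ Ines: 09:30–09:45, 10:45–11:15, 12:45–13:45, 15:00–15:45, 16:00–16:15.
Ulrich ∩ Ines ∩ Hassan: 09:30–09:45, 10:45–11:15, 12:45–13:15, 15:00–15:45, 16:00–16:15.
Windows ≥ 60 min: (none).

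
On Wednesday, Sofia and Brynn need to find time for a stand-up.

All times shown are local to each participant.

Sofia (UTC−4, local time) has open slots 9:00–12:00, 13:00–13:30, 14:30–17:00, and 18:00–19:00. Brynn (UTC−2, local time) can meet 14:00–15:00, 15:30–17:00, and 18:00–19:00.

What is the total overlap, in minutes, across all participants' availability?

90 minutes

Sofia → UTC: 13:00–16:00, 17:00–17:30, 18:30–21:00, 22:00–23:00.
Brynn → UTC: 16:00–17:00, 17:30–19:00, 20:00–21:00.
Sofia ∩ Brynn: 18:30–19:00, 20:00–21:00.
Total common minutes: 30 + 60 = 90.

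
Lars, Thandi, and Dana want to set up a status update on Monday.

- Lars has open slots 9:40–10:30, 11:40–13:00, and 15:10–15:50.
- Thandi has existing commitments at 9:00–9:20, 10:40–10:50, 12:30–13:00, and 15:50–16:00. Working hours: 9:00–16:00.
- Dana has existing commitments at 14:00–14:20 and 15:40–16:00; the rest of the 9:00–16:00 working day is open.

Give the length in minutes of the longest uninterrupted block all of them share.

50 minutes

Thandi free within 09:00–16:00: 09:20–10:40, 10:50–12:30, 13:00–15:50.
Dana free within 09:00–16:00: 09:00–14:00, 14:20–15:40.
Lars ∩ Thandi: 09:40–10:30, 11:40–12:30, 15:10–15:50.
Lars ∩ Thandi ∩ Dana: 09:40–10:30, 11:40–12:30, 15:10–15:40.
Common window lengths: 50, 50, 30 min; longest is 50.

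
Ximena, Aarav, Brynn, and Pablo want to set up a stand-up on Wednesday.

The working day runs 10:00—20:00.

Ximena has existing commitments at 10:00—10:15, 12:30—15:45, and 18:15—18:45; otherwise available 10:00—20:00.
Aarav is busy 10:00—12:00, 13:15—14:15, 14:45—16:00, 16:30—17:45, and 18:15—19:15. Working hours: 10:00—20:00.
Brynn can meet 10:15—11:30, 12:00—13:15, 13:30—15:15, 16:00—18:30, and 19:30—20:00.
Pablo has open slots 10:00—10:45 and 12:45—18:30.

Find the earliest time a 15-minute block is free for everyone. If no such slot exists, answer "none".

16:00

Ximena free within 10:00–20:00: 10:15–12:30, 15:45–18:15, 18:45–20:00.
Aarav free within 10:00–20:00: 12:00–13:15, 14:15–14:45, 16:00–16:30, 17:45–18:15, 19:15–20:00.
Ximena ∩ Aarav: 12:00–12:30, 16:00–16:30, 17:45–18:15, 19:15–20:00.
Ximena ∩ Aarav ∩ Brynn: 12:00–12:30, 16:00–16:30, 17:45–18:15, 19:30–20:00.
Ximena ∩ Aarav ∩ Brynn ∩ Pablo: 16:00–16:30, 17:45–18:15.
Windows ≥ 15 min: 16:00–16:30, 17:45–18:15.
Earliest such window starts at 16:00.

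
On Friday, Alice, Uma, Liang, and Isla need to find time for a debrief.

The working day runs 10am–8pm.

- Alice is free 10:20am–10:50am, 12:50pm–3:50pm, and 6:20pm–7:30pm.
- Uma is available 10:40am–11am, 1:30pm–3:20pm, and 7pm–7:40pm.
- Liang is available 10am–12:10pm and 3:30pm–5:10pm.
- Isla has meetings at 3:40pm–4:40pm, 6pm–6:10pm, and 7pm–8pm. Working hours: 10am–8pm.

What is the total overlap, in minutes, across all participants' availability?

Isla free within 10:00–20:00: 10:00–15:40, 16:40–18:00, 18:10–19:00.
Alice ∩ Uma: 10:40–10:50, 13:30–15:20, 19:00–19:30.
Alice ∩ Uma ∩ Liang: 10:40–10:50.
Alice ∩ Uma ∩ Liang ∩ Isla: 10:40–10:50.
Total common minutes: 10.

10 minutes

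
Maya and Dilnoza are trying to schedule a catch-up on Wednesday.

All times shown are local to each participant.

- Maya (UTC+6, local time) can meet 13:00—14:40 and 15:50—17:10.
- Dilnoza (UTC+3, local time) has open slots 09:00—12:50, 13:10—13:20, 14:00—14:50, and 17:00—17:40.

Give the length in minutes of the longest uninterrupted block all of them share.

Maya → UTC: 07:00–08:40, 09:50–11:10.
Dilnoza → UTC: 06:00–09:50, 10:10–10:20, 11:00–11:50, 14:00–14:40.
Maya ∩ Dilnoza: 07:00–08:40, 10:10–10:20, 11:00–11:10.
Common window lengths: 100, 10, 10 min; longest is 100.

100 minutes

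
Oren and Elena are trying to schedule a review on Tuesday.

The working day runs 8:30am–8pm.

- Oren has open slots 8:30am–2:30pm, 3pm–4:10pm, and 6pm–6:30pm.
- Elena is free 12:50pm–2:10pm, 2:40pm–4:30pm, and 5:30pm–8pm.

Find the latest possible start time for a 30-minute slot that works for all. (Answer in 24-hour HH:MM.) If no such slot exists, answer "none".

18:00

Oren ∩ Elena: 12:50–14:10, 15:00–16:10, 18:00–18:30.
Windows ≥ 30 min: 12:50–14:10, 15:00–16:10, 18:00–18:30.
Latest start in the last window 18:00–18:30 is 18:30 − 30 min = 18:00.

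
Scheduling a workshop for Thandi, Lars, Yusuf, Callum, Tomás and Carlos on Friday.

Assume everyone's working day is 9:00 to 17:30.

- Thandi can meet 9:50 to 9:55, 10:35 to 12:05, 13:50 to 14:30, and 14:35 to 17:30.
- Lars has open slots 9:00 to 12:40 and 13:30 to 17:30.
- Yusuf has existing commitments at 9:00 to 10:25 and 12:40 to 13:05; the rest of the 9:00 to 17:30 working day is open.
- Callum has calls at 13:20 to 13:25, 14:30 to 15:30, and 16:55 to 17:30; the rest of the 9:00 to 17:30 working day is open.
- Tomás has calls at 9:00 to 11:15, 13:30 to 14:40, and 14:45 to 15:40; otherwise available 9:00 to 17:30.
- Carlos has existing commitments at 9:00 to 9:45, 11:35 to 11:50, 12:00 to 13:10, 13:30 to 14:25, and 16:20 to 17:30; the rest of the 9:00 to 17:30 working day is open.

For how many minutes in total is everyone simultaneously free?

Yusuf free within 09:00–17:30: 10:25–12:40, 13:05–17:30.
Callum free within 09:00–17:30: 09:00–13:20, 13:25–14:30, 15:30–16:55.
Tomás free within 09:00–17:30: 11:15–13:30, 14:40–14:45, 15:40–17:30.
Carlos free within 09:00–17:30: 09:45–11:35, 11:50–12:00, 13:10–13:30, 14:25–16:20.
Thandi ∩ Lars: 09:50–09:55, 10:35–12:05, 13:50–14:30, 14:35–17:30.
Thandi ∩ Lars ∩ Yusuf: 10:35–12:05, 13:50–14:30, 14:35–17:30.
Thandi ∩ Lars ∩ Yusuf ∩ Callum: 10:35–12:05, 13:50–14:30, 15:30–16:55.
Thandi ∩ Lars ∩ Yusuf ∩ Callum ∩ Tomás: 11:15–12:05, 15:40–16:55.
Thandi ∩ Lars ∩ Yusuf ∩ Callum ∩ Tomás ∩ Carlos: 11:15–11:35, 11:50–12:00, 15:40–16:20.
Total common minutes: 20 + 10 + 40 = 70.

70 minutes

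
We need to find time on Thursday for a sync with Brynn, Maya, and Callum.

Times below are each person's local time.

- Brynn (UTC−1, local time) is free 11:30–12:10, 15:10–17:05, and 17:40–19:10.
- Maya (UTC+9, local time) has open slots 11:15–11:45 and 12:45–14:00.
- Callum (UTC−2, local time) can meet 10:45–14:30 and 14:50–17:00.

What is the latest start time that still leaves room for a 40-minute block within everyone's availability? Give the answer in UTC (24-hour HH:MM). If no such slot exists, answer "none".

none

Brynn → UTC: 12:30–13:10, 16:10–18:05, 18:40–20:10.
Maya → UTC: 02:15–02:45, 03:45–05:00.
Callum → UTC: 12:45–16:30, 16:50–19:00.
Brynn ∩ Maya: (none).
Brynn ∩ Maya ∩ Callum: (none).
Windows ≥ 40 min: (none).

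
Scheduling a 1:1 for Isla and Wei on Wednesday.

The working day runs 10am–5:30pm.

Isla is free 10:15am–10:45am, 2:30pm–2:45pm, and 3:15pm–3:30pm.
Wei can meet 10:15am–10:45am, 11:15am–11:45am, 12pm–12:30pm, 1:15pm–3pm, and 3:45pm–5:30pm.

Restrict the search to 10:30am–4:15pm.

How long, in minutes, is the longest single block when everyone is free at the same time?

Isla ∩ Wei: 10:15–10:45, 14:30–14:45.
Restricted to 10:30–16:15: 10:30–10:45, 14:30–14:45.
Common window lengths: 15, 15 min; longest is 15.

15 minutes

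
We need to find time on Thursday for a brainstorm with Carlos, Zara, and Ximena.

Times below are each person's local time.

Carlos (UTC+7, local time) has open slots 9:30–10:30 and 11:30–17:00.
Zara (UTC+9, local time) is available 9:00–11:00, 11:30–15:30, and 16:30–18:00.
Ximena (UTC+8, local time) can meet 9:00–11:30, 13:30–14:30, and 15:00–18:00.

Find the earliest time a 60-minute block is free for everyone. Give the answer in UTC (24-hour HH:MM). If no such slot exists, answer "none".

02:30

Carlos → UTC: 02:30–03:30, 04:30–10:00.
Zara → UTC: 00:00–02:00, 02:30–06:30, 07:30–09:00.
Ximena → UTC: 01:00–03:30, 05:30–06:30, 07:00–10:00.
Carlos ∩ Zara: 02:30–03:30, 04:30–06:30, 07:30–09:00.
Carlos ∩ Zara ∩ Ximena: 02:30–03:30, 05:30–06:30, 07:30–09:00.
Windows ≥ 60 min: 02:30–03:30, 05:30–06:30, 07:30–09:00.
Earliest such window starts at 02:30.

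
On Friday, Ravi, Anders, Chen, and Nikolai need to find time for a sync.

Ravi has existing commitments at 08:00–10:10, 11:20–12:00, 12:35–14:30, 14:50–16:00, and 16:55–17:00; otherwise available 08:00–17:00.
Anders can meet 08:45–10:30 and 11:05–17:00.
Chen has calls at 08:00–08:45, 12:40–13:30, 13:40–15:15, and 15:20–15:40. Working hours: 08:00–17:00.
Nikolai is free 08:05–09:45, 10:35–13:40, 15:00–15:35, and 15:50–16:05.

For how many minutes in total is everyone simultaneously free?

Ravi free within 08:00–17:00: 10:10–11:20, 12:00–12:35, 14:30–14:50, 16:00–16:55.
Chen free within 08:00–17:00: 08:45–12:40, 13:30–13:40, 15:15–15:20, 15:40–17:00.
Ravi ∩ Anders: 10:10–10:30, 11:05–11:20, 12:00–12:35, 14:30–14:50, 16:00–16:55.
Ravi ∩ Anders ∩ Chen: 10:10–10:30, 11:05–11:20, 12:00–12:35, 16:00–16:55.
Ravi ∩ Anders ∩ Chen ∩ Nikolai: 11:05–11:20, 12:00–12:35, 16:00–16:05.
Total common minutes: 15 + 35 + 5 = 55.

55 minutes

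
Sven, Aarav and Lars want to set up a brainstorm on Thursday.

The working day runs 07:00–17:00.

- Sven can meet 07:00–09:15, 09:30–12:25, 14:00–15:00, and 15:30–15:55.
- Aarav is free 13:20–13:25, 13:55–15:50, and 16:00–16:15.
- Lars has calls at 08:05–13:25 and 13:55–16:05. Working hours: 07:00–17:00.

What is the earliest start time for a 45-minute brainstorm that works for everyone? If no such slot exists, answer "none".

Lars free within 07:00–17:00: 07:00–08:05, 13:25–13:55, 16:05–17:00.
Sven ∩ Aarav: 14:00–15:00, 15:30–15:50.
Sven ∩ Aarav ∩ Lars: (none).
Windows ≥ 45 min: (none).

none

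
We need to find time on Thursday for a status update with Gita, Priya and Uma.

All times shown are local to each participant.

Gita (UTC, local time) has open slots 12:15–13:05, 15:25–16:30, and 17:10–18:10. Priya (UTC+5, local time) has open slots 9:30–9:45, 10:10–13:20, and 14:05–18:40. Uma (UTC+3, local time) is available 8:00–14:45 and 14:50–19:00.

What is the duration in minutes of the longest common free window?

Gita → UTC: 12:15–13:05, 15:25–16:30, 17:10–18:10.
Priya → UTC: 04:30–04:45, 05:10–08:20, 09:05–13:40.
Uma → UTC: 05:00–11:45, 11:50–16:00.
Gita ∩ Priya: 12:15–13:05.
Gita ∩ Priya ∩ Uma: 12:15–13:05.
Single common window of 50 minutes.

50 minutes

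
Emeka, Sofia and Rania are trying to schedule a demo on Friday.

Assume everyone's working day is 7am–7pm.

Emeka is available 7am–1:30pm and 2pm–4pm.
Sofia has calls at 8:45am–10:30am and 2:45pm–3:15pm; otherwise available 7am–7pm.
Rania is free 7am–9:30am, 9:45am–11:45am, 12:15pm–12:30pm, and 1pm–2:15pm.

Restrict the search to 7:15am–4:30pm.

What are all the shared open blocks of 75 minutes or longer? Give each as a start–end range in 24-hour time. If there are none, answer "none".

Sofia free within 07:00–19:00: 07:00–08:45, 10:30–14:45, 15:15–19:00.
Emeka ∩ Sofia: 07:00–08:45, 10:30–13:30, 14:00–14:45, 15:15–16:00.
Emeka ∩ Sofia ∩ Rania: 07:00–08:45, 10:30–11:45, 12:15–12:30, 13:00–13:30, 14:00–14:15.
Restricted to 07:15–16:30: 07:15–08:45, 10:30–11:45, 12:15–12:30, 13:00–13:30, 14:00–14:15.
Windows ≥ 75 min: 07:15–08:45, 10:30–11:45.

07:15–08:45, 10:30–11:45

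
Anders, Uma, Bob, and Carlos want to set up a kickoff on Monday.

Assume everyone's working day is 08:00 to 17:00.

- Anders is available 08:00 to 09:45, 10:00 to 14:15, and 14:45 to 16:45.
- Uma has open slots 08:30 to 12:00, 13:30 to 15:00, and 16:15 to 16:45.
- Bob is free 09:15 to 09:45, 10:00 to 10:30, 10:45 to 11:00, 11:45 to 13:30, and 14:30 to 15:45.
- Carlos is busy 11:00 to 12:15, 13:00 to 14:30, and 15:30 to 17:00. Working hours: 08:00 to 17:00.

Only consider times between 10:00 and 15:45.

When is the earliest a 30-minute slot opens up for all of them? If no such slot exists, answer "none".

Carlos free within 08:00–17:00: 08:00–11:00, 12:15–13:00, 14:30–15:30.
Anders ∩ Uma: 08:30–09:45, 10:00–12:00, 13:30–14:15, 14:45–15:00, 16:15–16:45.
Anders ∩ Uma ∩ Bob: 09:15–09:45, 10:00–10:30, 10:45–11:00, 11:45–12:00, 14:45–15:00.
Anders ∩ Uma ∩ Bob ∩ Carlos: 09:15–09:45, 10:00–10:30, 10:45–11:00, 14:45–15:00.
Restricted to 10:00–15:45: 10:00–10:30, 10:45–11:00, 14:45–15:00.
Windows ≥ 30 min: 10:00–10:30.
Earliest such window starts at 10:00.

10:00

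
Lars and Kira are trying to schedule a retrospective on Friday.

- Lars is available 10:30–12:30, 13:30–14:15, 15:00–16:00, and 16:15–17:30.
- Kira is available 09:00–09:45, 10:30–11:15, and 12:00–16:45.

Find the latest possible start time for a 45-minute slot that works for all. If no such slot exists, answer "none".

15:15

Lars ∩ Kira: 10:30–11:15, 12:00–12:30, 13:30–14:15, 15:00–16:00, 16:15–16:45.
Windows ≥ 45 min: 10:30–11:15, 13:30–14:15, 15:00–16:00.
Latest start in the last window 15:00–16:00 is 16:00 − 45 min = 15:15.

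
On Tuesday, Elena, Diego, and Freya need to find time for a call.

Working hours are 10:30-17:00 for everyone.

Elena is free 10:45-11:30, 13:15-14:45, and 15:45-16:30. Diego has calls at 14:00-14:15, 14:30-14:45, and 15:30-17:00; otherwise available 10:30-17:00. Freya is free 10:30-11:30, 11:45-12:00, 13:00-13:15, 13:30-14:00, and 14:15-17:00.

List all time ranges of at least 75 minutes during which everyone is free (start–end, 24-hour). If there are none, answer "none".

none

Diego free within 10:30–17:00: 10:30–14:00, 14:15–14:30, 14:45–15:30.
Elena ∩ Diego: 10:45–11:30, 13:15–14:00, 14:15–14:30.
Elena ∩ Diego ∩ Freya: 10:45–11:30, 13:30–14:00, 14:15–14:30.
Windows ≥ 75 min: (none).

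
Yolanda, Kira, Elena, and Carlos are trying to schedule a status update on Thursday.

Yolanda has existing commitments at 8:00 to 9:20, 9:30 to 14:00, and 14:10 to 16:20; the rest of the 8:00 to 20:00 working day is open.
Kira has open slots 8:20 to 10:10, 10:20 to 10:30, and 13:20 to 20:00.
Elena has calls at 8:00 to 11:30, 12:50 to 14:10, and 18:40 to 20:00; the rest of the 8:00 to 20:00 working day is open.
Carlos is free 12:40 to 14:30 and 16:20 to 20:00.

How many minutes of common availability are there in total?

140 minutes

Yolanda free within 08:00–20:00: 09:20–09:30, 14:00–14:10, 16:20–20:00.
Elena free within 08:00–20:00: 11:30–12:50, 14:10–18:40.
Yolanda ∩ Kira: 09:20–09:30, 14:00–14:10, 16:20–20:00.
Yolanda ∩ Kira ∩ Elena: 16:20–18:40.
Yolanda ∩ Kira ∩ Elena ∩ Carlos: 16:20–18:40.
Total common minutes: 140.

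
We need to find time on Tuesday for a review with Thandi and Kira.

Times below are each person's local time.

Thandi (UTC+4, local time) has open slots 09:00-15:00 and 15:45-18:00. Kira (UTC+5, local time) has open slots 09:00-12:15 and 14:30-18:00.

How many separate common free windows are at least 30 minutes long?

3

Thandi → UTC: 05:00–11:00, 11:45–14:00.
Kira → UTC: 04:00–07:15, 09:30–13:00.
Thandi ∩ Kira: 05:00–07:15, 09:30–11:00, 11:45–13:00.
Windows ≥ 30 min: 05:00–07:15, 09:30–11:00, 11:45–13:00.
That's 3 windows.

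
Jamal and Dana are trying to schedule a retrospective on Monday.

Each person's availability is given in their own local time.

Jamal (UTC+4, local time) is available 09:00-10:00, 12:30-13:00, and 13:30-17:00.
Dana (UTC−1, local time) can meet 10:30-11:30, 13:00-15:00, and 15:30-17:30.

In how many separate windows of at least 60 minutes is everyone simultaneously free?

Jamal → UTC: 05:00–06:00, 08:30–09:00, 09:30–13:00.
Dana → UTC: 11:30–12:30, 14:00–16:00, 16:30–18:30.
Jamal ∩ Dana: 11:30–12:30.
Windows ≥ 60 min: 11:30–12:30.
That's 1 window.

1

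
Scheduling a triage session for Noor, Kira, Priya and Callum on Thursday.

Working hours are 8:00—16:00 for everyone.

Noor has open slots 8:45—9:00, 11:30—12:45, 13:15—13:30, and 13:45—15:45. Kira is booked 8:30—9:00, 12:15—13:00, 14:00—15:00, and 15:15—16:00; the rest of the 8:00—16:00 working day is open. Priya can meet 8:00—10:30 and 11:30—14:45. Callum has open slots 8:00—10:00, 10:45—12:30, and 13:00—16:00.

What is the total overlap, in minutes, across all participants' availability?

Kira free within 08:00–16:00: 08:00–08:30, 09:00–12:15, 13:00–14:00, 15:00–15:15.
Noor ∩ Kira: 11:30–12:15, 13:15–13:30, 13:45–14:00, 15:00–15:15.
Noor ∩ Kira ∩ Priya: 11:30–12:15, 13:15–13:30, 13:45–14:00.
Noor ∩ Kira ∩ Priya ∩ Callum: 11:30–12:15, 13:15–13:30, 13:45–14:00.
Total common minutes: 45 + 15 + 15 = 75.

75 minutes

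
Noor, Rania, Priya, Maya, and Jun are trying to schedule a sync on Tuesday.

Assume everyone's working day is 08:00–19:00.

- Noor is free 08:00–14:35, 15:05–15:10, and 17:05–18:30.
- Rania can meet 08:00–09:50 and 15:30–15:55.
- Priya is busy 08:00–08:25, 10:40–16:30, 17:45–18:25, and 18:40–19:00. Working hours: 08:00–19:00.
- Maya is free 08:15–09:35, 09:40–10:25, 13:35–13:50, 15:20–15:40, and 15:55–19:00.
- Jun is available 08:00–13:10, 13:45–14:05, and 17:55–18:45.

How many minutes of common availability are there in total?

80 minutes

Priya free within 08:00–19:00: 08:25–10:40, 16:30–17:45, 18:25–18:40.
Noor ∩ Rania: 08:00–09:50.
Noor ∩ Rania ∩ Priya: 08:25–09:50.
Noor ∩ Rania ∩ Priya ∩ Maya: 08:25–09:35, 09:40–09:50.
Noor ∩ Rania ∩ Priya ∩ Maya ∩ Jun: 08:25–09:35, 09:40–09:50.
Total common minutes: 70 + 10 = 80.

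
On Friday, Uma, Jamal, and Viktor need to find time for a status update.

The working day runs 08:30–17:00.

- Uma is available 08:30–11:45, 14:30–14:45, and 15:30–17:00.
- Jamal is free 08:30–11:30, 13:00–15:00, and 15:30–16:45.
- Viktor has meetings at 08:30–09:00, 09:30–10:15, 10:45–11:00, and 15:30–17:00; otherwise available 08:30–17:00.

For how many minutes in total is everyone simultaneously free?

105 minutes

Viktor free within 08:30–17:00: 09:00–09:30, 10:15–10:45, 11:00–15:30.
Uma ∩ Jamal: 08:30–11:30, 14:30–14:45, 15:30–16:45.
Uma ∩ Jamal ∩ Viktor: 09:00–09:30, 10:15–10:45, 11:00–11:30, 14:30–14:45.
Total common minutes: 30 + 30 + 30 + 15 = 105.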